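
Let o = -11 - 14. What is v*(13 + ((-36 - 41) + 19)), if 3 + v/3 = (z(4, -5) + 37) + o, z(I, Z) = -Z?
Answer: -1890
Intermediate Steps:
o = -25
v = 42 (v = -9 + 3*((-1*(-5) + 37) - 25) = -9 + 3*((5 + 37) - 25) = -9 + 3*(42 - 25) = -9 + 3*17 = -9 + 51 = 42)
v*(13 + ((-36 - 41) + 19)) = 42*(13 + ((-36 - 41) + 19)) = 42*(13 + (-77 + 19)) = 42*(13 - 58) = 42*(-45) = -1890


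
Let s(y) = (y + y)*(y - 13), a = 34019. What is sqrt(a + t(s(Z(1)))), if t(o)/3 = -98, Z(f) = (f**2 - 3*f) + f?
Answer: 5*sqrt(1349) ≈ 183.64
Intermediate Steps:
Z(f) = f**2 - 2*f
s(y) = 2*y*(-13 + y) (s(y) = (2*y)*(-13 + y) = 2*y*(-13 + y))
t(o) = -294 (t(o) = 3*(-98) = -294)
sqrt(a + t(s(Z(1)))) = sqrt(34019 - 294) = sqrt(33725) = 5*sqrt(1349)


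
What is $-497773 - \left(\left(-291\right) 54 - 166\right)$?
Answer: $-481893$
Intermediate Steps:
$-497773 - \left(\left(-291\right) 54 - 166\right) = -497773 - \left(-15714 + \left(-174 + 8\right)\right) = -497773 - \left(-15714 - 166\right) = -497773 - -15880 = -497773 + 15880 = -481893$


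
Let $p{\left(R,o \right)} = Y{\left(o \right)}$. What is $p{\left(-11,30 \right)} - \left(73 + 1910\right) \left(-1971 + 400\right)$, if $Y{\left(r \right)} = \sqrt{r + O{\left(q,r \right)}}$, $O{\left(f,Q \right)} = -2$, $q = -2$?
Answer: $3115293 + 2 \sqrt{7} \approx 3.1153 \cdot 10^{6}$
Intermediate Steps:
$Y{\left(r \right)} = \sqrt{-2 + r}$ ($Y{\left(r \right)} = \sqrt{r - 2} = \sqrt{-2 + r}$)
$p{\left(R,o \right)} = \sqrt{-2 + o}$
$p{\left(-11,30 \right)} - \left(73 + 1910\right) \left(-1971 + 400\right) = \sqrt{-2 + 30} - \left(73 + 1910\right) \left(-1971 + 400\right) = \sqrt{28} - 1983 \left(-1571\right) = 2 \sqrt{7} - -3115293 = 2 \sqrt{7} + 3115293 = 3115293 + 2 \sqrt{7}$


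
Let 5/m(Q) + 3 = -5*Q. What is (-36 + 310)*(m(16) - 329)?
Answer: -7483488/83 ≈ -90163.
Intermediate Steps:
m(Q) = 5/(-3 - 5*Q)
(-36 + 310)*(m(16) - 329) = (-36 + 310)*(-5/(3 + 5*16) - 329) = 274*(-5/(3 + 80) - 329) = 274*(-5/83 - 329) = 274*(-27312/83) = -7483488/83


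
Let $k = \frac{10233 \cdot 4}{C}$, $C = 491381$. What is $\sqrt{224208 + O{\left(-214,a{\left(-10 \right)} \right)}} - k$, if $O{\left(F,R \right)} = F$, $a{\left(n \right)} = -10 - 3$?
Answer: $- \frac{40932}{491381} + \sqrt{223994} \approx 473.2$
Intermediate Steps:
$a{\left(n \right)} = -13$
$k = \frac{40932}{491381}$ ($k = \frac{10233 \cdot 4}{491381} = 40932 \cdot \frac{1}{491381} = \frac{40932}{491381} \approx 0.0833$)
$\sqrt{224208 + O{\left(-214,a{\left(-10 \right)} \right)}} - k = \sqrt{224208 - 214} - \frac{40932}{491381} = \sqrt{223994} - \frac{40932}{491381} = - \frac{40932}{491381} + \sqrt{223994}$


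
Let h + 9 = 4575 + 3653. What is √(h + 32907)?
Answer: √41126 ≈ 202.80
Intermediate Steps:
h = 8219 (h = -9 + (4575 + 3653) = -9 + 8228 = 8219)
√(h + 32907) = √(8219 + 32907) = √41126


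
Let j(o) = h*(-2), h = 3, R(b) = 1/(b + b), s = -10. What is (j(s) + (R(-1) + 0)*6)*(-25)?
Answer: 225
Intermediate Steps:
R(b) = 1/(2*b)
j(o) = -6 (j(o) = 3*(-2) = -6)
(j(s) + (R(-1) + 0)*6)*(-25) = (-6 + ((1/2)/(-1) + 0)*6)*(-25) = (-6 + ((1/2)*(-1) + 0)*6)*(-25) = (-6 + (-1/2 + 0)*6)*(-25) = (-6 - 1/2*6)*(-25) = (-6 - 3)*(-25) = -9*(-25) = 225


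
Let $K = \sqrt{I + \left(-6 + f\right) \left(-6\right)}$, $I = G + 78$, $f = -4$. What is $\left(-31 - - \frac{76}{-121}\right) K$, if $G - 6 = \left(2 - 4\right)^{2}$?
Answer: $- \frac{7654 \sqrt{37}}{121} \approx -384.77$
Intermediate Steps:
$G = 10$ ($G = 6 + \left(2 - 4\right)^{2} = 6 + \left(-2\right)^{2} = 6 + 4 = 10$)
$I = 88$ ($I = 10 + 78 = 88$)
$K = 2 \sqrt{37}$ ($K = \sqrt{88 + \left(-6 - 4\right) \left(-6\right)} = \sqrt{88 - -60} = \sqrt{88 + 60} = \sqrt{148} = 2 \sqrt{37} \approx 12.166$)
$\left(-31 - - \frac{76}{-121}\right) K = \left(-31 - - \frac{76}{-121}\right) 2 \sqrt{37} = \left(-31 - \left(-76\right) \left(- \frac{1}{121}\right)\right) 2 \sqrt{37} = \left(-31 - \frac{76}{121}\right) 2 \sqrt{37} = - \frac{3827 \cdot 2 \sqrt{37}}{121} = - \frac{7654 \sqrt{37}}{121}$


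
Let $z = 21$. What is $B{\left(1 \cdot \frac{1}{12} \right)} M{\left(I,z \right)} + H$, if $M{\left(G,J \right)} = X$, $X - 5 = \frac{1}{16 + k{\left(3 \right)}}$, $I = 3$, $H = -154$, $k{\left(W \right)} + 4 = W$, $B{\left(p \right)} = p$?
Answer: $- \frac{6911}{45} \approx -153.58$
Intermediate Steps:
$k{\left(W \right)} = -4 + W$
$X = \frac{76}{15}$ ($X = 5 + \frac{1}{16 + \left(-4 + 3\right)} = 5 + \frac{1}{16 - 1} = 5 + \frac{1}{15} = \frac{76}{15} \approx 5.0667$)
$M{\left(G,J \right)} = \frac{76}{15}$
$B{\left(1 \cdot \frac{1}{12} \right)} M{\left(I,z \right)} + H = 1 \cdot \frac{1}{12} \cdot \frac{76}{15} - 154 = \frac{1}{12} \cdot \frac{76}{15} - 154 = \frac{19}{45} - 154 = - \frac{6911}{45}$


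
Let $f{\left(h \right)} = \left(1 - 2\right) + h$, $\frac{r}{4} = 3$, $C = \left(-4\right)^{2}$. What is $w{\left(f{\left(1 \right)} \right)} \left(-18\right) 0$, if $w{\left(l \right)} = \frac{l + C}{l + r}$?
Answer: $0$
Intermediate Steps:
$C = 16$
$r = 12$ ($r = 4 \cdot 3 = 12$)
$f{\left(h \right)} = -1 + h$
$w{\left(l \right)} = \frac{16 + l}{12 + l}$ ($w{\left(l \right)} = \frac{l + 16}{l + 12} = \frac{16 + l}{12 + l}$)
$w{\left(f{\left(1 \right)} \right)} \left(-18\right) 0 = \frac{16 + \left(-1 + 1\right)}{12 + \left(-1 + 1\right)} \left(-18\right) 0 = \frac{16 + 0}{12 + 0} \left(-18\right) 0 = \frac{1}{12} \cdot 16 \left(-18\right) 0 = \frac{4}{3} \left(-18\right) 0 = \left(-24\right) 0 = 0$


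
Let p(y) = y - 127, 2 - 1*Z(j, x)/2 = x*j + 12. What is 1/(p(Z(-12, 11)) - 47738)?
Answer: -1/47621 ≈ -2.0999e-5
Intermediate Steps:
Z(j, x) = -20 - 2*j*x (Z(j, x) = 4 - 2*(x*j + 12) = 4 - 2*(j*x + 12) = 4 - 2*(12 + j*x) = 4 + (-24 - 2*j*x) = -20 - 2*j*x)
p(y) = -127 + y
1/(p(Z(-12, 11)) - 47738) = 1/((-127 + (-20 - 2*(-12)*11)) - 47738) = 1/((-127 + (-20 + 264)) - 47738) = 1/((-127 + 244) - 47738) = 1/(117 - 47738) = 1/(-47621) = -1/47621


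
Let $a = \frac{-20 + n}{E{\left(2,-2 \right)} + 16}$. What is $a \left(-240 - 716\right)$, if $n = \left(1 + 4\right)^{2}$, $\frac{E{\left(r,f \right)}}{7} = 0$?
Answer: $- \frac{1195}{4} \approx -298.75$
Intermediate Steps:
$E{\left(r,f \right)} = 0$ ($E{\left(r,f \right)} = 7 \cdot 0 = 0$)
$n = 25$ ($n = 5^{2} = 25$)
$a = \frac{5}{16}$ ($a = \frac{-20 + 25}{0 + 16} = \frac{5}{16} \approx 0.3125$)
$a \left(-240 - 716\right) = \frac{5 \left(-240 - 716\right)}{16} = \frac{5}{16} \left(-956\right) = - \frac{1195}{4}$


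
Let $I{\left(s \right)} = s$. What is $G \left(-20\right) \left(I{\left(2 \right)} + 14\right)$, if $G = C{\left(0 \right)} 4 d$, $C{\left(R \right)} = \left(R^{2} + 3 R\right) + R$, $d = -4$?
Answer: $0$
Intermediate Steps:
$C{\left(R \right)} = R^{2} + 4 R$
$G = 0$ ($G = 0 \left(4 + 0\right) 4 \left(-4\right) = 0 \cdot 4 \cdot 4 \left(-4\right) = 0 \cdot 4 \left(-4\right) = 0 \left(-4\right) = 0$)
$G \left(-20\right) \left(I{\left(2 \right)} + 14\right) = 0 \left(-20\right) \left(2 + 14\right) = 0 \cdot 16 = 0$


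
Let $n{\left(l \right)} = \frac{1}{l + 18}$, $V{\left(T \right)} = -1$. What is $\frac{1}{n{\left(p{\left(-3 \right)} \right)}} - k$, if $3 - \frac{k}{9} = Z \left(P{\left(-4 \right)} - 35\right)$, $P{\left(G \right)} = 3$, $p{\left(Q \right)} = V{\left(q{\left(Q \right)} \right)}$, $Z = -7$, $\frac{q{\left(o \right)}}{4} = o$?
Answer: $2006$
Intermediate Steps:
$q{\left(o \right)} = 4 o$
$p{\left(Q \right)} = -1$
$n{\left(l \right)} = \frac{1}{18 + l}$
$k = -1989$ ($k = 27 - 9 \left(- 7 \left(3 - 35\right)\right) = 27 - 9 \left(\left(-7\right) \left(-32\right)\right) = 27 - 2016 = -1989$)
$\frac{1}{n{\left(p{\left(-3 \right)} \right)}} - k = \frac{1}{\frac{1}{18 - 1}} - -1989 = \frac{1}{\frac{1}{17}} + 1989 = 17 + 1989 = 2006$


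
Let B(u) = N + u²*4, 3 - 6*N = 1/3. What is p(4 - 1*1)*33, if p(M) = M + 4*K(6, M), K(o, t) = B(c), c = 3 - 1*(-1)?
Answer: 25817/3 ≈ 8605.7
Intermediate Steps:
N = 4/9 (N = ½ - ⅙/3 = ½ - ⅙*⅓ = ½ - 1/18 = 4/9 ≈ 0.44444)
c = 4 (c = 3 + 1 = 4)
B(u) = 4/9 + 4*u² (B(u) = 4/9 + u²*4 = 4/9 + 4*u²)
K(o, t) = 580/9 (K(o, t) = 4/9 + 4*4² = 4/9 + 4*16 = 4/9 + 64 = 580/9)
p(M) = 2320/9 + M (p(M) = M + 4*(580/9) = M + 2320/9 = 2320/9 + M)
p(4 - 1*1)*33 = (2320/9 + (4 - 1*1))*33 = (2320/9 + (4 - 1))*33 = (2320/9 + 3)*33 = (2347/9)*33 = 25817/3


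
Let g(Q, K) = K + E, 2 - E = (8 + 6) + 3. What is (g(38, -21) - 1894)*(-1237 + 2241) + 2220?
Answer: -1935500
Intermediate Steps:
E = -15 (E = 2 - ((8 + 6) + 3) = 2 - (14 + 3) = 2 - 1*17 = 2 - 17 = -15)
g(Q, K) = -15 + K (g(Q, K) = K - 15 = -15 + K)
(g(38, -21) - 1894)*(-1237 + 2241) + 2220 = ((-15 - 21) - 1894)*(-1237 + 2241) + 2220 = (-36 - 1894)*1004 + 2220 = -1930*1004 + 2220 = -1937720 + 2220 = -1935500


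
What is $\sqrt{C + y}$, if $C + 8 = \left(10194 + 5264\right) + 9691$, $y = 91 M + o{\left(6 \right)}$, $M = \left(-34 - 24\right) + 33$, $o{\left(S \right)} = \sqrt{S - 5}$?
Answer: $\sqrt{22867} \approx 151.22$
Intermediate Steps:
$o{\left(S \right)} = \sqrt{-5 + S}$
$M = -25$ ($M = -58 + 33 = -25$)
$y = -2274$ ($y = 91 \left(-25\right) + \sqrt{-5 + 6} = -2275 + \sqrt{1} = -2275 + 1 = -2274$)
$C = 25141$ ($C = -8 + \left(\left(10194 + 5264\right) + 9691\right) = -8 + \left(15458 + 9691\right) = -8 + 25149 = 25141$)
$\sqrt{C + y} = \sqrt{25141 - 2274} = \sqrt{22867}$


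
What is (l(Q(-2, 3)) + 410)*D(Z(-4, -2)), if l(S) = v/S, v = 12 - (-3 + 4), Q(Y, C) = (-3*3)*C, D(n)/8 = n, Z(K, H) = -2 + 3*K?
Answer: -1238608/27 ≈ -45874.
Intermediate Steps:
D(n) = 8*n
Q(Y, C) = -9*C
v = 11 (v = 12 - 1*1 = 12 - 1 = 11)
l(S) = 11/S
(l(Q(-2, 3)) + 410)*D(Z(-4, -2)) = (11/((-9*3)) + 410)*(8*(-2 + 3*(-4))) = (11/(-27) + 410)*(8*(-2 - 12)) = (11*(-1/27) + 410)*(8*(-14)) = (-11/27 + 410)*(-112) = (11059/27)*(-112) = -1238608/27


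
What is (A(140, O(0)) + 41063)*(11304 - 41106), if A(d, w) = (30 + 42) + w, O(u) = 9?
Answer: -1226173488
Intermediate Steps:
A(d, w) = 72 + w
(A(140, O(0)) + 41063)*(11304 - 41106) = ((72 + 9) + 41063)*(11304 - 41106) = (81 + 41063)*(-29802) = 41144*(-29802) = -1226173488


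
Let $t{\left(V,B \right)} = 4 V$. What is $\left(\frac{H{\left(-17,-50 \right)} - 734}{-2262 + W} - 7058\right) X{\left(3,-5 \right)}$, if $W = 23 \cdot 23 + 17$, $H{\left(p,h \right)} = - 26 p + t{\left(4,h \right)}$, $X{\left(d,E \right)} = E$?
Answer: $\frac{5046355}{143} \approx 35289.0$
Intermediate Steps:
$H{\left(p,h \right)} = 16 - 26 p$ ($H{\left(p,h \right)} = - 26 p + 4 \cdot 4 = - 26 p + 16 = 16 - 26 p$)
$W = 546$ ($W = 529 + 17 = 546$)
$\left(\frac{H{\left(-17,-50 \right)} - 734}{-2262 + W} - 7058\right) X{\left(3,-5 \right)} = \left(\frac{\left(16 - -442\right) - 734}{-2262 + 546} - 7058\right) \left(-5\right) = \left(\frac{\left(16 + 442\right) - 734}{-1716} - 7058\right) \left(-5\right) = \left(\left(458 - 734\right) \left(- \frac{1}{1716}\right) - 7058\right) \left(-5\right) = \left(\left(-276\right) \left(- \frac{1}{1716}\right) - 7058\right) \left(-5\right) = \left(\frac{23}{143} - 7058\right) \left(-5\right) = \left(- \frac{1009271}{143}\right) \left(-5\right) = \frac{5046355}{143}$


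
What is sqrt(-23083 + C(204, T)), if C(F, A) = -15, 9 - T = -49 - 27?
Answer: I*sqrt(23098) ≈ 151.98*I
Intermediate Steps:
T = 85 (T = 9 - (-49 - 27) = 9 - 1*(-76) = 9 + 76 = 85)
sqrt(-23083 + C(204, T)) = sqrt(-23083 - 15) = sqrt(-23098) = I*sqrt(23098)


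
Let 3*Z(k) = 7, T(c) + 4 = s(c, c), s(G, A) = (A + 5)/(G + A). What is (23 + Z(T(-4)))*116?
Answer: 8816/3 ≈ 2938.7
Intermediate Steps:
s(G, A) = (5 + A)/(A + G)
T(c) = -4 + (5 + c)/(2*c) (T(c) = -4 + (5 + c)/(c + c) = -4 + (5 + c)/((2*c)) = -4 + (1/(2*c))*(5 + c) = -4 + (5 + c)/(2*c))
Z(k) = 7/3 (Z(k) = (⅓)*7 = 7/3)
(23 + Z(T(-4)))*116 = (23 + 7/3)*116 = (76/3)*116 = 8816/3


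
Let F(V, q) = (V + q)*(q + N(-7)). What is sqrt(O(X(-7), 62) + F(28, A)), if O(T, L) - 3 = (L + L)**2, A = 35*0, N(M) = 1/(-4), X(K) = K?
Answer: 6*sqrt(427) ≈ 123.98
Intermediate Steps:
N(M) = -1/4 (N(M) = 1*(-1/4) = -1/4)
A = 0
O(T, L) = 3 + 4*L**2 (O(T, L) = 3 + (L + L)**2 = 3 + (2*L)**2 = 3 + 4*L**2)
F(V, q) = (-1/4 + q)*(V + q) (F(V, q) = (V + q)*(q - 1/4) = (V + q)*(-1/4 + q) = (-1/4 + q)*(V + q))
sqrt(O(X(-7), 62) + F(28, A)) = sqrt((3 + 4*62**2) + (0**2 - 1/4*28 - 1/4*0 + 28*0)) = sqrt((3 + 4*3844) + (0 - 7 + 0 + 0)) = sqrt((3 + 15376) - 7) = sqrt(15379 - 7) = sqrt(15372) = 6*sqrt(427)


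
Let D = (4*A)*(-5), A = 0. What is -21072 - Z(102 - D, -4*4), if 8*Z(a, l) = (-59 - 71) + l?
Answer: -84215/4 ≈ -21054.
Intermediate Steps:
D = 0 (D = (4*0)*(-5) = 0*(-5) = 0)
Z(a, l) = -65/4 + l/8 (Z(a, l) = ((-59 - 71) + l)/8 = (-130 + l)/8 = -65/4 + l/8)
-21072 - Z(102 - D, -4*4) = -21072 - (-65/4 + (-4*4)/8) = -21072 - (-65/4 + (⅛)*(-16)) = -21072 - (-65/4 - 2) = -21072 - 1*(-73/4) = -21072 + 73/4 = -84215/4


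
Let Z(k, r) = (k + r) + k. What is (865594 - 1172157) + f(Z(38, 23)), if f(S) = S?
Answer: -306464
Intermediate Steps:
Z(k, r) = r + 2*k
(865594 - 1172157) + f(Z(38, 23)) = (865594 - 1172157) + (23 + 2*38) = -306563 + (23 + 76) = -306563 + 99 = -306464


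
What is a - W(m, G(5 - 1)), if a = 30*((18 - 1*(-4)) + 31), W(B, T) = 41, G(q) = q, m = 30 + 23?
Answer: 1549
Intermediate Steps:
m = 53
a = 1590 (a = 30*((18 + 4) + 31) = 30*(22 + 31) = 30*53 = 1590)
a - W(m, G(5 - 1)) = 1590 - 1*41 = 1590 - 41 = 1549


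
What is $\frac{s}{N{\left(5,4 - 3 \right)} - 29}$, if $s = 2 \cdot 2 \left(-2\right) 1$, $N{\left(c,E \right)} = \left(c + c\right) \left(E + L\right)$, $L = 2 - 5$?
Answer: $\frac{8}{49} \approx 0.16327$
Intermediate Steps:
$L = -3$ ($L = 2 - 5 = -3$)
$N{\left(c,E \right)} = 2 c \left(-3 + E\right)$ ($N{\left(c,E \right)} = \left(c + c\right) \left(E - 3\right) = 2 c \left(-3 + E\right)$)
$s = -8$ ($s = 4 \left(-2\right) 1 = \left(-8\right) 1 = -8$)
$\frac{s}{N{\left(5,4 - 3 \right)} - 29} = \frac{1}{2 \cdot 5 \left(-3 + \left(4 - 3\right)\right) - 29} \left(-8\right) = \frac{1}{2 \cdot 5 \left(-3 + 1\right) - 29} \left(-8\right) = \frac{1}{2 \cdot 5 \left(-2\right) - 29} \left(-8\right) = \frac{1}{-20 - 29} \left(-8\right) = \frac{1}{-49} \left(-8\right) = \left(- \frac{1}{49}\right) \left(-8\right) = \frac{8}{49}$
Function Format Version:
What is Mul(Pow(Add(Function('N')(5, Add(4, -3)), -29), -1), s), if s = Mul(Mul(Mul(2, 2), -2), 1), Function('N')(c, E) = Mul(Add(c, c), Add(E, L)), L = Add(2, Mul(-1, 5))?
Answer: Rational(8, 49) ≈ 0.16327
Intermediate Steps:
L = -3 (L = Add(2, -5) = -3)
Function('N')(c, E) = Mul(2, c, Add(-3, E)) (Function('N')(c, E) = Mul(Add(c, c), Add(E, -3)) = Mul(Mul(2, c), Add(-3, E)) = Mul(2, c, Add(-3, E)))
s = -8 (s = Mul(Mul(4, -2), 1) = Mul(-8, 1) = -8)
Mul(Pow(Add(Function('N')(5, Add(4, -3)), -29), -1), s) = Mul(Pow(Add(Mul(2, 5, Add(-3, Add(4, -3))), -29), -1), -8) = Mul(Pow(Add(Mul(2, 5, Add(-3, 1)), -29), -1), -8) = Mul(Pow(Add(Mul(2, 5, -2), -29), -1), -8) = Mul(Pow(Add(-20, -29), -1), -8) = Mul(Pow(-49, -1), -8) = Mul(Rational(-1, 49), -8) = Rational(8, 49)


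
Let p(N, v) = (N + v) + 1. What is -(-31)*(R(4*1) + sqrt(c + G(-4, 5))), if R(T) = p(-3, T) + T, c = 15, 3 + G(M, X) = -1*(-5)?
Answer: 186 + 31*sqrt(17) ≈ 313.82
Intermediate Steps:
G(M, X) = 2 (G(M, X) = -3 - 1*(-5) = -3 + 5 = 2)
p(N, v) = 1 + N + v
R(T) = -2 + 2*T (R(T) = (1 - 3 + T) + T = (-2 + T) + T = -2 + 2*T)
-(-31)*(R(4*1) + sqrt(c + G(-4, 5))) = -(-31)*((-2 + 2*(4*1)) + sqrt(15 + 2)) = -(-31)*((-2 + 2*4) + sqrt(17)) = -(-31)*((-2 + 8) + sqrt(17)) = -(-31)*(6 + sqrt(17)) = -(-186 - 31*sqrt(17)) = 186 + 31*sqrt(17)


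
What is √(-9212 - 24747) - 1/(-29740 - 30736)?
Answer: 1/60476 + I*√33959 ≈ 1.6535e-5 + 184.28*I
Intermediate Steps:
√(-9212 - 24747) - 1/(-29740 - 30736) = √(-33959) - 1/(-60476) = I*√33959 - 1*(-1/60476) = I*√33959 + 1/60476 = 1/60476 + I*√33959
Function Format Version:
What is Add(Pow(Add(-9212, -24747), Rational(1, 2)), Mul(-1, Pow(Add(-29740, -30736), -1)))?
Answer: Add(Rational(1, 60476), Mul(I, Pow(33959, Rational(1, 2)))) ≈ Add(1.6535e-5, Mul(184.28, I))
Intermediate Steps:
Add(Pow(Add(-9212, -24747), Rational(1, 2)), Mul(-1, Pow(Add(-29740, -30736), -1))) = Add(Pow(-33959, Rational(1, 2)), Mul(-1, Pow(-60476, -1))) = Add(Mul(I, Pow(33959, Rational(1, 2))), Mul(-1, Rational(-1, 60476))) = Add(Mul(I, Pow(33959, Rational(1, 2))), Rational(1, 60476)) = Add(Rational(1, 60476), Mul(I, Pow(33959, Rational(1, 2))))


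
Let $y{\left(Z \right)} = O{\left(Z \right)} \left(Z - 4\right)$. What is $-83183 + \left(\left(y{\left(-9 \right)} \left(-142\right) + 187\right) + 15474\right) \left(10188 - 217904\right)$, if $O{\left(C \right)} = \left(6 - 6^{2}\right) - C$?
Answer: $4799194997$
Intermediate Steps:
$O{\left(C \right)} = -30 - C$ ($O{\left(C \right)} = \left(6 - 36\right) - C = -30 - C$)
$y{\left(Z \right)} = \left(-30 - Z\right) \left(-4 + Z\right)$ ($y{\left(Z \right)} = \left(-30 - Z\right) \left(Z - 4\right) = \left(-30 - Z\right) \left(-4 + Z\right)$)
$-83183 + \left(\left(y{\left(-9 \right)} \left(-142\right) + 187\right) + 15474\right) \left(10188 - 217904\right) = -83183 + \left(\left(- \left(-4 - 9\right) \left(30 - 9\right) \left(-142\right) + 187\right) + 15474\right) \left(10188 - 217904\right) = -83183 + \left(\left(\left(-1\right) \left(-13\right) 21 \left(-142\right) + 187\right) + 15474\right) \left(-207716\right) = -83183 + \left(\left(273 \left(-142\right) + 187\right) + 15474\right) \left(-207716\right) = -83183 + \left(\left(-38766 + 187\right) + 15474\right) \left(-207716\right) = -83183 + \left(-38579 + 15474\right) \left(-207716\right) = -83183 - -4799278180 = -83183 + 4799278180 = 4799194997$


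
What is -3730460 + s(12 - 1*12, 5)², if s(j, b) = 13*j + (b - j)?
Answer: -3730435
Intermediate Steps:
s(j, b) = b + 12*j
-3730460 + s(12 - 1*12, 5)² = -3730460 + (5 + 12*(12 - 1*12))² = -3730460 + (5 + 12*(12 - 12))² = -3730460 + (5 + 12*0)² = -3730460 + (5 + 0)² = -3730460 + 5² = -3730460 + 25 = -3730435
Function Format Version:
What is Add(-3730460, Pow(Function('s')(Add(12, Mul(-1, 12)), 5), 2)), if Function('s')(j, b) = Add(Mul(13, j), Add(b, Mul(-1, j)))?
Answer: -3730435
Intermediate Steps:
Function('s')(j, b) = Add(b, Mul(12, j))
Add(-3730460, Pow(Function('s')(Add(12, Mul(-1, 12)), 5), 2)) = Add(-3730460, Pow(Add(5, Mul(12, Add(12, Mul(-1, 12)))), 2)) = Add(-3730460, Pow(Add(5, Mul(12, Add(12, -12))), 2)) = Add(-3730460, Pow(Add(5, Mul(12, 0)), 2)) = Add(-3730460, Pow(Add(5, 0), 2)) = Add(-3730460, Pow(5, 2)) = Add(-3730460, 25) = -3730435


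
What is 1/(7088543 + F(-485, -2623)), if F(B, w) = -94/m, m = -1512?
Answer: 756/5358938555 ≈ 1.4107e-7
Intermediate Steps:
F(B, w) = 47/756 (F(B, w) = -94/(-1512) = -94*(-1/1512) = 47/756)
1/(7088543 + F(-485, -2623)) = 1/(7088543 + 47/756) = 1/(5358938555/756) = 756/5358938555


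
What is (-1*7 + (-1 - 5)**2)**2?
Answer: 841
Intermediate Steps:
(-1*7 + (-1 - 5)**2)**2 = (-7 + (-6)**2)**2 = (-7 + 36)**2 = 29**2 = 841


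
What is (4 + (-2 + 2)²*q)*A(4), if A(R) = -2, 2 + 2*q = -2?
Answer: -8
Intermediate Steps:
q = -2 (q = -1 + (½)*(-2) = -1 - 1 = -2)
(4 + (-2 + 2)²*q)*A(4) = (4 + (-2 + 2)²*(-2))*(-2) = (4 + 0²*(-2))*(-2) = (4 + 0*(-2))*(-2) = (4 + 0)*(-2) = 4*(-2) = -8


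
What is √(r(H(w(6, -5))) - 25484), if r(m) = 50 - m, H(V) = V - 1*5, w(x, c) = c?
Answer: 4*I*√1589 ≈ 159.45*I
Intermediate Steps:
H(V) = -5 + V (H(V) = V - 5 = -5 + V)
√(r(H(w(6, -5))) - 25484) = √((50 - (-5 - 5)) - 25484) = √((50 - 1*(-10)) - 25484) = √((50 + 10) - 25484) = √(60 - 25484) = √(-25424) = 4*I*√1589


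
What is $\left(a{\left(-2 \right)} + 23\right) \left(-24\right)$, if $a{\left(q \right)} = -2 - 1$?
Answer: $-480$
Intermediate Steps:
$a{\left(q \right)} = -3$
$\left(a{\left(-2 \right)} + 23\right) \left(-24\right) = \left(-3 + 23\right) \left(-24\right) = 20 \left(-24\right) = -480$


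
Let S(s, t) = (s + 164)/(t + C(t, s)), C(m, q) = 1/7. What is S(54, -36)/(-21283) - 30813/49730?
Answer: -164528174849/265659301090 ≈ -0.61932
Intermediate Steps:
C(m, q) = ⅐
S(s, t) = (164 + s)/(⅐ + t) (S(s, t) = (s + 164)/(t + ⅐) = (164 + s)/(⅐ + t))
S(54, -36)/(-21283) - 30813/49730 = (7*(164 + 54)/(1 + 7*(-36)))/(-21283) - 30813/49730 = (7*218/(1 - 252))*(-1/21283) - 30813*1/49730 = (7*218/(-251))*(-1/21283) - 30813/49730 = (7*(-1/251)*218)*(-1/21283) - 30813/49730 = -1526/251*(-1/21283) - 30813/49730 = 1526/5342033 - 30813/49730 = -164528174849/265659301090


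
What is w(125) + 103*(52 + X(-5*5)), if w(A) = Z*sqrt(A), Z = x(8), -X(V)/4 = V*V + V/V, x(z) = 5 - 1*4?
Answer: -252556 + 5*sqrt(5) ≈ -2.5254e+5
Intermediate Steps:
x(z) = 1 (x(z) = 5 - 4 = 1)
X(V) = -4 - 4*V**2 (X(V) = -4*(V*V + V/V) = -4*(V**2 + 1) = -4*(1 + V**2) = -4 - 4*V**2)
Z = 1
w(A) = sqrt(A) (w(A) = 1*sqrt(A) = sqrt(A))
w(125) + 103*(52 + X(-5*5)) = sqrt(125) + 103*(52 + (-4 - 4*(-5*5)**2)) = 5*sqrt(5) + 103*(52 + (-4 - 4*(-25)**2)) = 5*sqrt(5) + 103*(52 + (-4 - 4*625)) = 5*sqrt(5) + 103*(52 + (-4 - 2500)) = 5*sqrt(5) + 103*(52 - 2504) = 5*sqrt(5) + 103*(-2452) = 5*sqrt(5) - 252556 = -252556 + 5*sqrt(5)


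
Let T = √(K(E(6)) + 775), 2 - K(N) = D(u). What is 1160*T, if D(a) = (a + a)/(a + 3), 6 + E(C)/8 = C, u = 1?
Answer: 580*√3106 ≈ 32324.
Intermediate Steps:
E(C) = -48 + 8*C
D(a) = 2*a/(3 + a) (D(a) = (2*a)/(3 + a) = 2*a/(3 + a))
K(N) = 3/2 (K(N) = 2 - 2/(3 + 1) = 2 - 2/4 = 2 - 1*½ = 2 - ½ = 3/2)
T = √3106/2 (T = √(3/2 + 775) = √(1553/2) = √3106/2 ≈ 27.866)
1160*T = 1160*(√3106/2) = 580*√3106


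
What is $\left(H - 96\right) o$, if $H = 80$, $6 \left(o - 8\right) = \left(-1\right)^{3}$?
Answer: $- \frac{376}{3} \approx -125.33$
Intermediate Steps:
$o = \frac{47}{6}$ ($o = 8 + \frac{\left(-1\right)^{3}}{6} = 8 + \frac{1}{6} \left(-1\right) = 8 - \frac{1}{6} = \frac{47}{6} \approx 7.8333$)
$\left(H - 96\right) o = \left(80 - 96\right) \frac{47}{6} = \left(-16\right) \frac{47}{6} = - \frac{376}{3}$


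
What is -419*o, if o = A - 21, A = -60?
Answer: 33939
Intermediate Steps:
o = -81 (o = -60 - 21 = -81)
-419*o = -419*(-81) = 33939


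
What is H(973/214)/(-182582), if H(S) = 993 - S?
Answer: -211529/39072548 ≈ -0.0054137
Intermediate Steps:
H(973/214)/(-182582) = (993 - 973/214)/(-182582) = (993 - 973/214)*(-1/182582) = (211529/214)*(-1/182582) = -211529/39072548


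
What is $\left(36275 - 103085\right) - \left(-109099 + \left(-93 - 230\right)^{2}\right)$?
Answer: $-62040$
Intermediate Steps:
$\left(36275 - 103085\right) - \left(-109099 + \left(-93 - 230\right)^{2}\right) = -66810 - \left(-109099 + \left(-93 - 230\right)^{2}\right) = -66810 - \left(-109099 + \left(-323\right)^{2}\right) = -66810 - \left(-109099 + 104329\right) = -66810 - -4770 = -66810 + 4770 = -62040$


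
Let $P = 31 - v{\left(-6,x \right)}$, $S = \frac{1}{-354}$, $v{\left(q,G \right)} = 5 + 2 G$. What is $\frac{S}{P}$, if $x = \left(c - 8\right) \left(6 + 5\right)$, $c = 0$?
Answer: $- \frac{1}{71508} \approx -1.3984 \cdot 10^{-5}$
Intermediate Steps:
$x = -88$ ($x = \left(0 - 8\right) \left(6 + 5\right) = \left(-8\right) 11 = -88$)
$S = - \frac{1}{354} \approx -0.0028249$
$P = 202$ ($P = 31 - \left(5 + 2 \left(-88\right)\right) = 31 - \left(5 - 176\right) = 31 - -171 = 31 + 171 = 202$)
$\frac{S}{P} = - \frac{1}{354 \cdot 202} = \left(- \frac{1}{354}\right) \frac{1}{202} = - \frac{1}{71508}$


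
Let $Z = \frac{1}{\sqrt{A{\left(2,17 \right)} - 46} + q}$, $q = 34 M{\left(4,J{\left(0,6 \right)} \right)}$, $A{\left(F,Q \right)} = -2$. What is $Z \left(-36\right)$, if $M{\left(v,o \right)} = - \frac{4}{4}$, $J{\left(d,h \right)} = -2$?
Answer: $\frac{306}{301} + \frac{36 i \sqrt{3}}{301} \approx 1.0166 + 0.20716 i$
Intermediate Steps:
$M{\left(v,o \right)} = -1$ ($M{\left(v,o \right)} = \left(-4\right) \frac{1}{4} = -1$)
$q = -34$ ($q = 34 \left(-1\right) = -34$)
$Z = \frac{1}{-34 + 4 i \sqrt{3}}$ ($Z = \frac{1}{\sqrt{-2 - 46} - 34} = \frac{1}{\sqrt{-48} - 34} = \frac{1}{4 i \sqrt{3} - 34} = \frac{1}{-34 + 4 i \sqrt{3}} \approx -0.028239 - 0.0057543 i$)
$Z \left(-36\right) = \left(- \frac{17}{602} - \frac{i \sqrt{3}}{301}\right) \left(-36\right) = \frac{306}{301} + \frac{36 i \sqrt{3}}{301}$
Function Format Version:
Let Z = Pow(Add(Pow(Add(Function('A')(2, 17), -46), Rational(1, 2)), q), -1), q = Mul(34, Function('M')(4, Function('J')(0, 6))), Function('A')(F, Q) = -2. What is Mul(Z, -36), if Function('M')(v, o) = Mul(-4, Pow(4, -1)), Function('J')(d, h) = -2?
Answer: Add(Rational(306, 301), Mul(Rational(36, 301), I, Pow(3, Rational(1, 2)))) ≈ Add(1.0166, Mul(0.20716, I))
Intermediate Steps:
Function('M')(v, o) = -1 (Function('M')(v, o) = Mul(-4, Rational(1, 4)) = -1)
q = -34 (q = Mul(34, -1) = -34)
Z = Pow(Add(-34, Mul(4, I, Pow(3, Rational(1, 2)))), -1) (Z = Pow(Add(Pow(Add(-2, -46), Rational(1, 2)), -34), -1) = Pow(Add(Pow(-48, Rational(1, 2)), -34), -1) = Pow(Add(Mul(4, I, Pow(3, Rational(1, 2))), -34), -1) = Pow(Add(-34, Mul(4, I, Pow(3, Rational(1, 2)))), -1) ≈ Add(-0.028239, Mul(-0.0057543, I)))
Mul(Z, -36) = Mul(Add(Rational(-17, 602), Mul(Rational(-1, 301), I, Pow(3, Rational(1, 2)))), -36) = Add(Rational(306, 301), Mul(Rational(36, 301), I, Pow(3, Rational(1, 2))))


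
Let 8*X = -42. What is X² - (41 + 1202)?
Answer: -19447/16 ≈ -1215.4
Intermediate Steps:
X = -21/4 (X = (⅛)*(-42) = -21/4 ≈ -5.2500)
X² - (41 + 1202) = (-21/4)² - (41 + 1202) = 441/16 - 1*1243 = 441/16 - 1243 = -19447/16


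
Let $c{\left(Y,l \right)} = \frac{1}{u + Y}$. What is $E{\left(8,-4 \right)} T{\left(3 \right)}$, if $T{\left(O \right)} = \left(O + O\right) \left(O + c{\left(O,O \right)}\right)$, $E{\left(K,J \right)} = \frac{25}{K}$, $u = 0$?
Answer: $\frac{125}{2} \approx 62.5$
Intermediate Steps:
$c{\left(Y,l \right)} = \frac{1}{Y}$ ($c{\left(Y,l \right)} = \frac{1}{0 + Y} = \frac{1}{Y}$)
$T{\left(O \right)} = 2 O \left(O + \frac{1}{O}\right)$ ($T{\left(O \right)} = \left(O + O\right) \left(O + \frac{1}{O}\right) = 2 O \left(O + \frac{1}{O}\right)$)
$E{\left(8,-4 \right)} T{\left(3 \right)} = \frac{25}{8} \left(2 + 2 \cdot 3^{2}\right) = 25 \cdot \frac{1}{8} \left(2 + 2 \cdot 9\right) = \frac{25 \left(2 + 18\right)}{8} = \frac{25}{8} \cdot 20 = \frac{125}{2}$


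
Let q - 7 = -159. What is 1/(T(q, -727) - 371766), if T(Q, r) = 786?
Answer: -1/370980 ≈ -2.6956e-6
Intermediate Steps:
q = -152 (q = 7 - 159 = -152)
1/(T(q, -727) - 371766) = 1/(786 - 371766) = 1/(-370980) = -1/370980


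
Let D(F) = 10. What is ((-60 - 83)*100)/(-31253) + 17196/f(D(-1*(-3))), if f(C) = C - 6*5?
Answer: -134285147/156265 ≈ -859.34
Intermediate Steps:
f(C) = -30 + C (f(C) = C - 30 = -30 + C)
((-60 - 83)*100)/(-31253) + 17196/f(D(-1*(-3))) = ((-60 - 83)*100)/(-31253) + 17196/(-30 + 10) = -143*100*(-1/31253) + 17196/(-20) = -14300*(-1/31253) + 17196*(-1/20) = 14300/31253 - 4299/5 = -134285147/156265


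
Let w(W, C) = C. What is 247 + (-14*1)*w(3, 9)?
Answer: 121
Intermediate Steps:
247 + (-14*1)*w(3, 9) = 247 - 14*1*9 = 247 - 14*9 = 247 - 126 = 121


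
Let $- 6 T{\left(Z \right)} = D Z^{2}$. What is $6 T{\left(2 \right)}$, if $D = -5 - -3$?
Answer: $8$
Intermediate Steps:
$D = -2$ ($D = -5 + 3 = -2$)
$T{\left(Z \right)} = \frac{Z^{2}}{3}$ ($T{\left(Z \right)} = - \frac{\left(-2\right) Z^{2}}{6} = \frac{Z^{2}}{3}$)
$6 T{\left(2 \right)} = 6 \frac{2^{2}}{3} = 6 \cdot \frac{1}{3} \cdot 4 = 6 \cdot \frac{4}{3} = 8$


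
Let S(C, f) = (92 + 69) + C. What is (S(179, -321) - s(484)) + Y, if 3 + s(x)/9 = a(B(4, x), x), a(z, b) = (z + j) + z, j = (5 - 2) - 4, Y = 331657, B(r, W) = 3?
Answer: 331979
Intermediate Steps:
S(C, f) = 161 + C
j = -1 (j = 3 - 4 = -1)
a(z, b) = -1 + 2*z (a(z, b) = (z - 1) + z = (-1 + z) + z = -1 + 2*z)
s(x) = 18 (s(x) = -27 + 9*(-1 + 2*3) = -27 + 9*(-1 + 6) = -27 + 9*5 = -27 + 45 = 18)
(S(179, -321) - s(484)) + Y = ((161 + 179) - 1*18) + 331657 = (340 - 18) + 331657 = 322 + 331657 = 331979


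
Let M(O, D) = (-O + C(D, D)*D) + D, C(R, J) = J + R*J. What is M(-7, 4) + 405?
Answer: 496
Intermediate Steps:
C(R, J) = J + J*R
M(O, D) = D - O + D²*(1 + D) (M(O, D) = (-O + (D*(1 + D))*D) + D = (-O + D²*(1 + D)) + D = D - O + D²*(1 + D))
M(-7, 4) + 405 = (4 - 1*(-7) + 4²*(1 + 4)) + 405 = (4 + 7 + 16*5) + 405 = (4 + 7 + 80) + 405 = 91 + 405 = 496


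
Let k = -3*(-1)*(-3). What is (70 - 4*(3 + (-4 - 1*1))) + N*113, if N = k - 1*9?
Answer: -1956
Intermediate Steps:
k = -9 (k = 3*(-3) = -9)
N = -18 (N = -9 - 1*9 = -9 - 9 = -18)
(70 - 4*(3 + (-4 - 1*1))) + N*113 = (70 - 4*(3 + (-4 - 1*1))) - 18*113 = (70 - 4*(3 + (-4 - 1))) - 2034 = (70 - 4*(3 - 5)) - 2034 = (70 - 4*(-2)) - 2034 = (70 - 1*(-8)) - 2034 = (70 + 8) - 2034 = 78 - 2034 = -1956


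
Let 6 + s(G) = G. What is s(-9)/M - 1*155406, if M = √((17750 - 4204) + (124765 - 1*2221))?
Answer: -155406 - 3*√136090/27218 ≈ -1.5541e+5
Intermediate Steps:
s(G) = -6 + G
M = √136090 (M = √(13546 + (124765 - 2221)) = √(13546 + 122544) = √136090 ≈ 368.90)
s(-9)/M - 1*155406 = (-6 - 9)/(√136090) - 1*155406 = -3*√136090/27218 - 155406 = -155406 - 3*√136090/27218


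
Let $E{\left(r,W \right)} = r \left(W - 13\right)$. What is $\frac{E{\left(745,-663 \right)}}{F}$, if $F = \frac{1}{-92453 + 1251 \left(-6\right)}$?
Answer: $50341351580$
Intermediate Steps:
$E{\left(r,W \right)} = r \left(-13 + W\right)$
$F = - \frac{1}{99959}$ ($F = \frac{1}{-92453 - 7506} = \frac{1}{-99959} = - \frac{1}{99959} \approx -1.0004 \cdot 10^{-5}$)
$\frac{E{\left(745,-663 \right)}}{F} = \frac{745 \left(-13 - 663\right)}{- \frac{1}{99959}} = 745 \left(-676\right) \left(-99959\right) = \left(-503620\right) \left(-99959\right) = 50341351580$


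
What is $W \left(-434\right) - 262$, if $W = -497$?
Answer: $215436$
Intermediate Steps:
$W \left(-434\right) - 262 = \left(-497\right) \left(-434\right) - 262 = 215698 - 262 = 215436$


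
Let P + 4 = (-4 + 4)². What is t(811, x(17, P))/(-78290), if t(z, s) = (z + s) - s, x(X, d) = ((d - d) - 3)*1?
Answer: -811/78290 ≈ -0.010359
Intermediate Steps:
P = -4 (P = -4 + (-4 + 4)² = -4 + 0² = -4 + 0 = -4)
x(X, d) = -3 (x(X, d) = (0 - 3)*1 = -3*1 = -3)
t(z, s) = z (t(z, s) = (s + z) - s = z)
t(811, x(17, P))/(-78290) = 811/(-78290) = 811*(-1/78290) = -811/78290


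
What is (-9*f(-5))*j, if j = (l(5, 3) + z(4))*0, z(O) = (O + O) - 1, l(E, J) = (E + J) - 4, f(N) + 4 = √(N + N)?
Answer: 0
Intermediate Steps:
f(N) = -4 + √2*√N (f(N) = -4 + √(N + N) = -4 + √(2*N) = -4 + √2*√N)
l(E, J) = -4 + E + J
z(O) = -1 + 2*O (z(O) = 2*O - 1 = -1 + 2*O)
j = 0 (j = ((-4 + 5 + 3) + (-1 + 2*4))*0 = (4 + (-1 + 8))*0 = (4 + 7)*0 = 11*0 = 0)
(-9*f(-5))*j = -9*(-4 + √2*√(-5))*0 = -9*(-4 + √2*(I*√5))*0 = -9*(-4 + I*√10)*0 = (36 - 9*I*√10)*0 = 0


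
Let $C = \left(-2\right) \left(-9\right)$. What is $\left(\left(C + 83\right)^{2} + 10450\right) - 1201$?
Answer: $19450$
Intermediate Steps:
$C = 18$
$\left(\left(C + 83\right)^{2} + 10450\right) - 1201 = \left(\left(18 + 83\right)^{2} + 10450\right) - 1201 = \left(101^{2} + 10450\right) - 1201 = \left(10201 + 10450\right) - 1201 = 20651 - 1201 = 19450$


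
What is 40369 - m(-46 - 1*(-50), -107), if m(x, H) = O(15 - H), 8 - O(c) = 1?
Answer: 40362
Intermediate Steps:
O(c) = 7 (O(c) = 8 - 1*1 = 8 - 1 = 7)
m(x, H) = 7
40369 - m(-46 - 1*(-50), -107) = 40369 - 1*7 = 40369 - 7 = 40362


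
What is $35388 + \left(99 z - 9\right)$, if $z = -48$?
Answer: $30627$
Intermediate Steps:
$35388 + \left(99 z - 9\right) = 35388 + \left(99 \left(-48\right) - 9\right) = 35388 - 4761 = 30627$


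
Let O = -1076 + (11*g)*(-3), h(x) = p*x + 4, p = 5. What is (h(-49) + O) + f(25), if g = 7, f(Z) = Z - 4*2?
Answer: -1531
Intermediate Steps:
f(Z) = -8 + Z (f(Z) = Z - 8 = -8 + Z)
h(x) = 4 + 5*x (h(x) = 5*x + 4 = 4 + 5*x)
O = -1307 (O = -1076 + (11*7)*(-3) = -1076 + 77*(-3) = -1076 - 231 = -1307)
(h(-49) + O) + f(25) = ((4 + 5*(-49)) - 1307) + (-8 + 25) = ((4 - 245) - 1307) + 17 = (-241 - 1307) + 17 = -1548 + 17 = -1531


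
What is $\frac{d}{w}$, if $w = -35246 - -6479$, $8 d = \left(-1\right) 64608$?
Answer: $\frac{2692}{9589} \approx 0.28074$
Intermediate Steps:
$d = -8076$ ($d = \frac{\left(-1\right) 64608}{8} = \frac{1}{8} \left(-64608\right) = -8076$)
$w = -28767$ ($w = -35246 + 6479 = -28767$)
$\frac{d}{w} = - \frac{8076}{-28767} = \left(-8076\right) \left(- \frac{1}{28767}\right) = \frac{2692}{9589}$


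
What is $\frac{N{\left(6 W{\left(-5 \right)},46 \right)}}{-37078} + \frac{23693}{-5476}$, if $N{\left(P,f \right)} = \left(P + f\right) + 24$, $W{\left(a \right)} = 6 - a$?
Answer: $- \frac{439616895}{101519564} \approx -4.3304$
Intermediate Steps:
$N{\left(P,f \right)} = 24 + P + f$
$\frac{N{\left(6 W{\left(-5 \right)},46 \right)}}{-37078} + \frac{23693}{-5476} = \frac{24 + 6 \left(6 - -5\right) + 46}{-37078} + \frac{23693}{-5476} = \left(24 + 6 \left(6 + 5\right) + 46\right) \left(- \frac{1}{37078}\right) + 23693 \left(- \frac{1}{5476}\right) = \left(24 + 6 \cdot 11 + 46\right) \left(- \frac{1}{37078}\right) - \frac{23693}{5476} = \left(24 + 66 + 46\right) \left(- \frac{1}{37078}\right) - \frac{23693}{5476} = 136 \left(- \frac{1}{37078}\right) - \frac{23693}{5476} = - \frac{68}{18539} - \frac{23693}{5476} = - \frac{439616895}{101519564}$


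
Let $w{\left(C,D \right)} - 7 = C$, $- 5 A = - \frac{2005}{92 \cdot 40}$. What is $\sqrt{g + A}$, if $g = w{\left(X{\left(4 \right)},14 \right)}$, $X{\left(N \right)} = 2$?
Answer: $\frac{\sqrt{7709830}}{920} \approx 3.0181$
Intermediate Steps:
$A = \frac{401}{3680}$ ($A = - \frac{\left(-2005\right) \frac{1}{92 \cdot 40}}{5} = - \frac{\left(-2005\right) \frac{1}{3680}}{5} = \left(- \frac{1}{5}\right) \left(- \frac{401}{736}\right) = \frac{401}{3680} \approx 0.10897$)
$w{\left(C,D \right)} = 7 + C$
$g = 9$ ($g = 7 + 2 = 9$)
$\sqrt{g + A} = \sqrt{9 + \frac{401}{3680}} = \sqrt{\frac{33521}{3680}} = \frac{\sqrt{7709830}}{920}$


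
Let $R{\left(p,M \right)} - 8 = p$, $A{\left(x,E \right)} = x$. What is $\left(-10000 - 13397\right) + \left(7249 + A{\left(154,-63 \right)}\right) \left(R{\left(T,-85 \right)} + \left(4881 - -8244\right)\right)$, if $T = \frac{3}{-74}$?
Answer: $\frac{7192792739}{74} \approx 9.72 \cdot 10^{7}$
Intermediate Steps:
$T = - \frac{3}{74}$ ($T = 3 \left(- \frac{1}{74}\right) = - \frac{3}{74} \approx -0.040541$)
$R{\left(p,M \right)} = 8 + p$
$\left(-10000 - 13397\right) + \left(7249 + A{\left(154,-63 \right)}\right) \left(R{\left(T,-85 \right)} + \left(4881 - -8244\right)\right) = \left(-10000 - 13397\right) + \left(7249 + 154\right) \left(\left(8 - \frac{3}{74}\right) + \left(4881 - -8244\right)\right) = \left(-10000 - 13397\right) + 7403 \left(\frac{589}{74} + \left(4881 + 8244\right)\right) = -23397 + 7403 \left(\frac{589}{74} + 13125\right) = -23397 + 7403 \cdot \frac{971839}{74} = -23397 + \frac{7194524117}{74} = \frac{7192792739}{74}$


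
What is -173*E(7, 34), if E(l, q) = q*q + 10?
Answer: -201718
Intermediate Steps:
E(l, q) = 10 + q² (E(l, q) = q² + 10 = 10 + q²)
-173*E(7, 34) = -173*(10 + 34²) = -173*(10 + 1156) = -173*1166 = -201718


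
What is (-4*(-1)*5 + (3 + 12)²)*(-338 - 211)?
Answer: -134505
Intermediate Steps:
(-4*(-1)*5 + (3 + 12)²)*(-338 - 211) = (4*5 + 15²)*(-549) = (20 + 225)*(-549) = 245*(-549) = -134505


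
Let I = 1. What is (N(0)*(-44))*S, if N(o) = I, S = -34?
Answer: 1496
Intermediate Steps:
N(o) = 1
(N(0)*(-44))*S = (1*(-44))*(-34) = -44*(-34) = 1496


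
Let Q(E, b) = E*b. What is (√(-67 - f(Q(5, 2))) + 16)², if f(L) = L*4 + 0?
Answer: (16 + I*√107)² ≈ 149.0 + 331.01*I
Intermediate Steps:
f(L) = 4*L (f(L) = 4*L + 0 = 4*L)
(√(-67 - f(Q(5, 2))) + 16)² = (√(-67 - 4*5*2) + 16)² = (√(-67 - 4*10) + 16)² = (√(-67 - 1*40) + 16)² = (√(-67 - 40) + 16)² = (√(-107) + 16)² = (I*√107 + 16)² = (16 + I*√107)²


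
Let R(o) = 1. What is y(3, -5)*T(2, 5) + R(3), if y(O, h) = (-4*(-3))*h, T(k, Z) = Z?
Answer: -299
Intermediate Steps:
y(O, h) = 12*h
y(3, -5)*T(2, 5) + R(3) = (12*(-5))*5 + 1 = -60*5 + 1 = -300 + 1 = -299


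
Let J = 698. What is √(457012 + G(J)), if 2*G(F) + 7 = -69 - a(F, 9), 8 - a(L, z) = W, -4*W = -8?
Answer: √456971 ≈ 676.00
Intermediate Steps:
W = 2 (W = -¼*(-8) = 2)
a(L, z) = 6 (a(L, z) = 8 - 1*2 = 8 - 2 = 6)
G(F) = -41 (G(F) = -7/2 + (-69 - 1*6)/2 = -7/2 + (-69 - 6)/2 = -7/2 + (½)*(-75) = -7/2 - 75/2 = -41)
√(457012 + G(J)) = √(457012 - 41) = √456971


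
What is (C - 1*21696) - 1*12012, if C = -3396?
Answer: -37104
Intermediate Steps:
(C - 1*21696) - 1*12012 = (-3396 - 1*21696) - 1*12012 = (-3396 - 21696) - 12012 = -25092 - 12012 = -37104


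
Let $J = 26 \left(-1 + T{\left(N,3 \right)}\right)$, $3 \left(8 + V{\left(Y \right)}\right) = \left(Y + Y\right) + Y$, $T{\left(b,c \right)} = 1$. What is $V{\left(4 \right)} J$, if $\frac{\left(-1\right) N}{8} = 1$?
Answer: $0$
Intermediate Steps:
$N = -8$ ($N = \left(-8\right) 1 = -8$)
$V{\left(Y \right)} = -8 + Y$ ($V{\left(Y \right)} = -8 + \frac{\left(Y + Y\right) + Y}{3} = -8 + \frac{2 Y + Y}{3} = -8 + \frac{3 Y}{3} = -8 + Y$)
$J = 0$ ($J = 26 \left(-1 + 1\right) = 26 \cdot 0 = 0$)
$V{\left(4 \right)} J = \left(-8 + 4\right) 0 = \left(-4\right) 0 = 0$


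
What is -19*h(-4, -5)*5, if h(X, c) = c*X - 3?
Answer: -1615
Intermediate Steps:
h(X, c) = -3 + X*c (h(X, c) = X*c - 3 = -3 + X*c)
-19*h(-4, -5)*5 = -19*(-3 - 4*(-5))*5 = -19*(-3 + 20)*5 = -19*17*5 = -323*5 = -1615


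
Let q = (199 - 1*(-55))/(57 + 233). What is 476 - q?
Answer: 68893/145 ≈ 475.12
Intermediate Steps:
q = 127/145 (q = (199 + 55)/290 = 254*(1/290) = 127/145 ≈ 0.87586)
476 - q = 476 - 1*127/145 = 476 - 127/145 = 68893/145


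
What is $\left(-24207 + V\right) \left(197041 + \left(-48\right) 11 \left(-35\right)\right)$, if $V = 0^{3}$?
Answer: $-5217116847$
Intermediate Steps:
$V = 0$
$\left(-24207 + V\right) \left(197041 + \left(-48\right) 11 \left(-35\right)\right) = \left(-24207 + 0\right) \left(197041 + \left(-48\right) 11 \left(-35\right)\right) = - 24207 \left(197041 - -18480\right) = - 24207 \left(197041 + 18480\right) = \left(-24207\right) 215521 = -5217116847$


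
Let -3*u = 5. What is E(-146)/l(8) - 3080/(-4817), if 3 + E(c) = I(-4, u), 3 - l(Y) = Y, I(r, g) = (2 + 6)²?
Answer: -278437/24085 ≈ -11.561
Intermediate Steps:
u = -5/3 (u = -⅓*5 = -5/3 ≈ -1.6667)
I(r, g) = 64 (I(r, g) = 8² = 64)
l(Y) = 3 - Y
E(c) = 61 (E(c) = -3 + 64 = 61)
E(-146)/l(8) - 3080/(-4817) = 61/(3 - 1*8) - 3080/(-4817) = 61/(3 - 8) - 3080*(-1/4817) = 61/(-5) + 3080/4817 = 61*(-⅕) + 3080/4817 = -61/5 + 3080/4817 = -278437/24085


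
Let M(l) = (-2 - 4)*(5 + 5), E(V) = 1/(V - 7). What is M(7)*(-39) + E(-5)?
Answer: 28079/12 ≈ 2339.9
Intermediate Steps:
E(V) = 1/(-7 + V)
M(l) = -60 (M(l) = -6*10 = -60)
M(7)*(-39) + E(-5) = -60*(-39) + 1/(-7 - 5) = 2340 + 1/(-12) = 2340 - 1/12 = 28079/12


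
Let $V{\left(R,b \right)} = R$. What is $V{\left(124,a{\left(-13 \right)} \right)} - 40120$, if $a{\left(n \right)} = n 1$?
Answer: $-39996$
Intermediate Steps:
$a{\left(n \right)} = n$
$V{\left(124,a{\left(-13 \right)} \right)} - 40120 = 124 - 40120 = -39996$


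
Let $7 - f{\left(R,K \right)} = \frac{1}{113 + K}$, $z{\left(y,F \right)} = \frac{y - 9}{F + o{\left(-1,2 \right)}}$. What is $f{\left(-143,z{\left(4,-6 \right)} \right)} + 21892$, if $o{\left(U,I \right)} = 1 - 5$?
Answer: $\frac{4971071}{227} \approx 21899.0$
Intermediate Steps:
$o{\left(U,I \right)} = -4$ ($o{\left(U,I \right)} = 1 - 5 = -4$)
$z{\left(y,F \right)} = \frac{-9 + y}{-4 + F}$ ($z{\left(y,F \right)} = \frac{y - 9}{F - 4} = \frac{-9 + y}{-4 + F}$)
$f{\left(R,K \right)} = 7 - \frac{1}{113 + K}$
$f{\left(-143,z{\left(4,-6 \right)} \right)} + 21892 = \frac{790 + 7 \frac{-9 + 4}{-4 - 6}}{113 + \frac{-9 + 4}{-4 - 6}} + 21892 = \frac{790 + 7 \frac{1}{-10} \left(-5\right)}{113 + \frac{1}{-10} \left(-5\right)} + 21892 = \frac{790 + 7 \left(\left(- \frac{1}{10}\right) \left(-5\right)\right)}{113 - - \frac{1}{2}} + 21892 = \frac{790 + 7 \cdot \frac{1}{2}}{113 + \frac{1}{2}} + 21892 = \frac{790 + \frac{7}{2}}{\frac{227}{2}} + 21892 = \frac{2}{227} \cdot \frac{1587}{2} + 21892 = \frac{1587}{227} + 21892 = \frac{4971071}{227}$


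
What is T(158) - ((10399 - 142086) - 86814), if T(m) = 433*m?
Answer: 286915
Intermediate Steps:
T(158) - ((10399 - 142086) - 86814) = 433*158 - ((10399 - 142086) - 86814) = 68414 - (-131687 - 86814) = 68414 - 1*(-218501) = 68414 + 218501 = 286915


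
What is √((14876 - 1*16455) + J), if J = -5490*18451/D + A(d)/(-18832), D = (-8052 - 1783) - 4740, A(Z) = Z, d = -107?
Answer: √730215874795/11660 ≈ 73.287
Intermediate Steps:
D = -14575 (D = -9835 - 4740 = -14575)
J = 324147433/46640 (J = -5490/((-14575/18451)) - 107/(-18832) = -5490/((-14575*1/18451)) - 107*(-1/18832) = -5490/(-14575/18451) + 1/176 = -5490*(-18451/14575) + 1/176 = 20259198/2915 + 1/176 = 324147433/46640 ≈ 6950.0)
√((14876 - 1*16455) + J) = √((14876 - 1*16455) + 324147433/46640) = √((14876 - 16455) + 324147433/46640) = √(-1579 + 324147433/46640) = √(250502873/46640) = √730215874795/11660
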